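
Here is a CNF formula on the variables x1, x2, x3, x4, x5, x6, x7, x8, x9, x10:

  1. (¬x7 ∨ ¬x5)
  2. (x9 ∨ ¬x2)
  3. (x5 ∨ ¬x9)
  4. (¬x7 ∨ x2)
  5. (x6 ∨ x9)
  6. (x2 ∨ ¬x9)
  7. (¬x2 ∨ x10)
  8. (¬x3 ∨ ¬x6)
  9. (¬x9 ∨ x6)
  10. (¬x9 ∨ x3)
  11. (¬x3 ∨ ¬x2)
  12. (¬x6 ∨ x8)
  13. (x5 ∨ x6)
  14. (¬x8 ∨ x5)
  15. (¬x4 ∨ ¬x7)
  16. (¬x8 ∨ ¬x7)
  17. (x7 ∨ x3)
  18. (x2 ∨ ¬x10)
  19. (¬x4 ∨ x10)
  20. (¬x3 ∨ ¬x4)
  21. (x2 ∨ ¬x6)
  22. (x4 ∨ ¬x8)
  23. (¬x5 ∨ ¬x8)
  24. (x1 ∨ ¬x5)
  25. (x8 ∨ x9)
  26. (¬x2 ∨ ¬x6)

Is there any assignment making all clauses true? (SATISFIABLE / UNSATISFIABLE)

UNSATISFIABLE

x2 = True:
  propagation gives x9=True, x5=True, x7=False, x10=True; an empty clause results — contradiction.
x2 = False:
  propagation gives x7=False, x9=False, x6=True; an empty clause results — contradiction.
Every branch closes, so no satisfying assignment exists.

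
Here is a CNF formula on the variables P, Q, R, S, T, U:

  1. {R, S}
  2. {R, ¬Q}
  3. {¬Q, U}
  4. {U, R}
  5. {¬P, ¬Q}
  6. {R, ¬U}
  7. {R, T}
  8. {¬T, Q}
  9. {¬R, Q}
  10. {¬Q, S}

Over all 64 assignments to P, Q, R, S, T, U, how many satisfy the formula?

The models are:
  P=F Q=T R=T S=T T=F U=T
  P=F Q=T R=T S=T T=T U=T
Count: 2.

2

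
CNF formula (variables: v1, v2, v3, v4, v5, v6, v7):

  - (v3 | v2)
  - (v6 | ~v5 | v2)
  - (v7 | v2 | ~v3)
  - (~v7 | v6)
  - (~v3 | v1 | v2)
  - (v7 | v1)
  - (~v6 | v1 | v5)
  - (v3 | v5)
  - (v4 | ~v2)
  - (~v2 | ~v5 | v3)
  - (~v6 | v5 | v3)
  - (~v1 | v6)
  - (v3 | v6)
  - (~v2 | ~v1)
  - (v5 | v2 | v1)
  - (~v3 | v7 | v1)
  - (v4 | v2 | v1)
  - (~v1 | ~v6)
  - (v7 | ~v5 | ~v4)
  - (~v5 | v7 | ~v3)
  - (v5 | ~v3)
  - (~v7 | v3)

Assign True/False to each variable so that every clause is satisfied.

Set v1 = False and propagate.
  then v7 is forced to True.
  then v6 is forced to True.
  then v5 is forced to True.
  then v3 is forced to True.
  then v2 is forced to True.
  then v4 is forced to True.
Every clause has at least one true literal under this assignment.

v1 = 0  v2 = 1  v3 = 1  v4 = 1  v5 = 1  v6 = 1  v7 = 1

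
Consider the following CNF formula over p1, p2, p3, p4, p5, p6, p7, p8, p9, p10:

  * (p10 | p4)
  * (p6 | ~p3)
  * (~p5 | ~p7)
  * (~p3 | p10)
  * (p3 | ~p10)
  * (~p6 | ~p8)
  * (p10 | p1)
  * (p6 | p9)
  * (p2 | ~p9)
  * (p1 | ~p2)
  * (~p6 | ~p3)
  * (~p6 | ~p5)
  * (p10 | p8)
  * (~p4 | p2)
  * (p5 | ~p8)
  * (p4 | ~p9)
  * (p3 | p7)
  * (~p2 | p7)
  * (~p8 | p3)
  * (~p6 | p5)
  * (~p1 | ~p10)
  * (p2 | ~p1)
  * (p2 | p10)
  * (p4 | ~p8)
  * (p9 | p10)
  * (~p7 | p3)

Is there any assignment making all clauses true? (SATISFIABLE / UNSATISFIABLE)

UNSATISFIABLE

p10 = True:
  propagation gives p3=True, p6=True; an empty clause results — contradiction.
p10 = False:
  propagation gives p4=True, p3=False, p1=True, p8=True; an empty clause results — contradiction.
Every branch closes, so no satisfying assignment exists.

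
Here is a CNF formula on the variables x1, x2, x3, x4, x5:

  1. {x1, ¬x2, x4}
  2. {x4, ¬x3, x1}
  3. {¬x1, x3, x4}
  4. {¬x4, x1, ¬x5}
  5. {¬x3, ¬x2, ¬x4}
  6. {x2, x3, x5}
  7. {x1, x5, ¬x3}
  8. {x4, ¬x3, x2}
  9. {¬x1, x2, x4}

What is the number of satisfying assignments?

Split on x4, then x1.
  x4=1, x1=1: 5 of the 8 assignments to (x2,x3,x5) work.
  x4=1, x1=0: remaining (x2,x3,x5) ∈ {(1,0,0)} — 1.
  x4=0, x1=1: remaining (x2,x3,x5) ∈ {(1,1,0); (1,1,1)} — 2.
  x4=0, x1=0: remaining (x2,x3,x5) ∈ {(0,0,1)} — 1.
Total: 5 + 1 + 2 + 1 = 9.

9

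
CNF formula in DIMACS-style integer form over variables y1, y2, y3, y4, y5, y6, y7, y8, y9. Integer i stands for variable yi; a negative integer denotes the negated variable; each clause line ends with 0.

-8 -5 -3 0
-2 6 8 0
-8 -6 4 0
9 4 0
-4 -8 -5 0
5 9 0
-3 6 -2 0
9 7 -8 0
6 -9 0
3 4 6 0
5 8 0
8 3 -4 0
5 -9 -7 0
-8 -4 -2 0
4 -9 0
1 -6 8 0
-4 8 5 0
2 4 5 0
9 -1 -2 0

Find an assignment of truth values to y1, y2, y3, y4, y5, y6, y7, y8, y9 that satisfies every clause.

y1=T, y2=F, y3=T, y4=T, y5=T, y6=T, y7=T, y8=F, y9=T

Check each clause:
  1. {¬y5, ¬y3, ¬y8} — ¬y8 is true.
  2. {¬y2, y8, y6} — ¬y2 is true.
  3. {¬y6, ¬y8, y4} — ¬y8 is true.
  4. {y4, y9} — y9 is true.
  5. {¬y5, ¬y8, ¬y4} — ¬y8 is true.
  6. {y9, y5} — y9 is true.
  7. {¬y3, ¬y2, y6} — ¬y2 is true.
  8. {¬y8, y9, y7} — ¬y8 is true.
  9. {y6, ¬y9} — y6 is true.
  10. {y4, y3, y6} — y3 is true.
  11. {y8, y5} — y5 is true.
  12. {y3, ¬y4, y8} — y3 is true.
  13. {¬y9, y5, ¬y7} — y5 is true.
  14. {¬y8, ¬y4, ¬y2} — ¬y8 is true.
  15. {y4, ¬y9} — y4 is true.
  16. {¬y6, y1, y8} — y1 is true.
  17. {¬y4, y5, y8} — y5 is true.
  18. {y4, y5, y2} — y4 is true.
  19. {¬y1, ¬y2, y9} — y9 is true.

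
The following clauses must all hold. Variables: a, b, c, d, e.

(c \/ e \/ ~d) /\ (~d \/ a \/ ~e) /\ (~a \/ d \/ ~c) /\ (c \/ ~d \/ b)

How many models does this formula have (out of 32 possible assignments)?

19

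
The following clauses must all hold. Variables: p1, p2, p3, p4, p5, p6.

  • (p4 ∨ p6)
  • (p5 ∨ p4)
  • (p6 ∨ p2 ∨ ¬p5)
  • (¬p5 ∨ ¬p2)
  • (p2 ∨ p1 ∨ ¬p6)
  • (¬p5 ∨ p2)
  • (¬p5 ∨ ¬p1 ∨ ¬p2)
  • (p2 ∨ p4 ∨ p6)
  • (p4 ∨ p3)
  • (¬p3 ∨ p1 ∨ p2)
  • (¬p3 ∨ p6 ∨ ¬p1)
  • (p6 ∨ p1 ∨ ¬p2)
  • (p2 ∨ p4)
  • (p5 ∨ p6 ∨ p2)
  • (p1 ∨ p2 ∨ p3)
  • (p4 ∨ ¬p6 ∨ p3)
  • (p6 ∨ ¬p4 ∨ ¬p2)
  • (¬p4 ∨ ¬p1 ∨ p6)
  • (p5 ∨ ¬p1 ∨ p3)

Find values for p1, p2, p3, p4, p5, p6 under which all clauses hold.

p1=True, p2=True, p3=True, p4=True, p5=False, p6=True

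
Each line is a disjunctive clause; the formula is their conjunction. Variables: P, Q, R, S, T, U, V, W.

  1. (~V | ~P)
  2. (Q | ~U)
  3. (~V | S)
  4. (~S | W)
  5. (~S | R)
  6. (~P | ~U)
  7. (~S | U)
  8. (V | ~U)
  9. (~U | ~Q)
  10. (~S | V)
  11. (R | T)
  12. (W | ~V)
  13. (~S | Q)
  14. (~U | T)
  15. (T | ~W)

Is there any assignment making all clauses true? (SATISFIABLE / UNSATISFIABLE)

SATISFIABLE

P occurs only negated in the remaining clauses — set P = False.
Pure literal: R appears only positively; assign R = True.
Set Q = False and propagate.
  then U is forced to False.
  then S is forced to False.
  then V is forced to False.
Branch on T: take T = True.
W is now unconstrained; take W = False.
Every clause has at least one true literal under this assignment.
So P=0  Q=0  R=1  S=0  T=1  U=0  V=0  W=0 is a satisfying assignment.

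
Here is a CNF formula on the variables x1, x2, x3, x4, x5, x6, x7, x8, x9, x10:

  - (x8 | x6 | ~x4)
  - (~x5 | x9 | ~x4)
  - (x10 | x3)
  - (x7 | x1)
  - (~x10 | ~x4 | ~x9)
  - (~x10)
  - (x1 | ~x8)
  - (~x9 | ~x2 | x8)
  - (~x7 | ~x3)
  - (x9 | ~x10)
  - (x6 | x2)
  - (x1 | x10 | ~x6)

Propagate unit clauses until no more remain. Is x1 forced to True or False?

True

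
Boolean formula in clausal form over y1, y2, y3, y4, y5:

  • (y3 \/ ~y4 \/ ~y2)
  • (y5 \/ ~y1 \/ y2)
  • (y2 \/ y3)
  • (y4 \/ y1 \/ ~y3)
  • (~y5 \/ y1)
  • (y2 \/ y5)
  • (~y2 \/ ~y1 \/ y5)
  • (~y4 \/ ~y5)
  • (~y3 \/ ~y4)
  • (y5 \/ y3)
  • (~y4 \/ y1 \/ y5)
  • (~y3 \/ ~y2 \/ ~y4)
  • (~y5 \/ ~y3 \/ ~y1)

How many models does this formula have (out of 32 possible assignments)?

1

The models are:
  y1=T y2=T y3=F y4=F y5=T
Count: 1.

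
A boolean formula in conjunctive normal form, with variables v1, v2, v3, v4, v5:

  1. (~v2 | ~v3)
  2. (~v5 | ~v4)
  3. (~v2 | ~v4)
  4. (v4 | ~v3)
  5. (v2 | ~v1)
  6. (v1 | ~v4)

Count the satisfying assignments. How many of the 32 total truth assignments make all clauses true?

6

The models are:
  v1=F v2=F v3=F v4=F v5=F
  v1=F v2=F v3=F v4=F v5=T
  v1=F v2=T v3=F v4=F v5=F
  v1=F v2=T v3=F v4=F v5=T
  v1=T v2=T v3=F v4=F v5=F
  v1=T v2=T v3=F v4=F v5=T
That's 6 in total.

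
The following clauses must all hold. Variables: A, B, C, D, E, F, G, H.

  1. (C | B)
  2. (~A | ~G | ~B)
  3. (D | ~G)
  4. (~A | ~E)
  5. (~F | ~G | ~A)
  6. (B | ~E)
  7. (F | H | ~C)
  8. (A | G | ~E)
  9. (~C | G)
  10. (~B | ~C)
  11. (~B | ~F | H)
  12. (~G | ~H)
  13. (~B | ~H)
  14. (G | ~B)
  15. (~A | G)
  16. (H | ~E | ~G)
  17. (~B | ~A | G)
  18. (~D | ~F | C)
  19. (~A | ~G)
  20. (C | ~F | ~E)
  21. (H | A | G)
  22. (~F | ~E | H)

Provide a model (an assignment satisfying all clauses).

Pure literal: E appears only negated; assign E = False.
Branch on A: take A = False.
Try B = False.
  then C is forced to True.
  then G is forced to True.
  then D is forced to True.
  then H is forced to False.
  then F is forced to True.
Every clause has at least one true literal under this assignment.

A=False, B=False, C=True, D=True, E=False, F=True, G=True, H=False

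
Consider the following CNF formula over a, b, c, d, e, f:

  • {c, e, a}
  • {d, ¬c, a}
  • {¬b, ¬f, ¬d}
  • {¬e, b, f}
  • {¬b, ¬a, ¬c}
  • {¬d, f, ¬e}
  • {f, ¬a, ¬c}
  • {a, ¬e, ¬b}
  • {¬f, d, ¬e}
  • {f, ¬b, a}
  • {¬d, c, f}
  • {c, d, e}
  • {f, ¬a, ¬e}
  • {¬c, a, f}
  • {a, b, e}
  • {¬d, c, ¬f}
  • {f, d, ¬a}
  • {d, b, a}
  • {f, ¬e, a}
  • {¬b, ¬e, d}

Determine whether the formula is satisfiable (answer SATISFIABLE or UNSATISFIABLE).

Branch on a: take a = False.
For the remaining variables, b = False, c = True, d = True, e = True, f = True works.
Every clause has at least one true literal under this assignment.
So a = False, b = False, c = True, d = True, e = True, f = True is a satisfying assignment.

SATISFIABLE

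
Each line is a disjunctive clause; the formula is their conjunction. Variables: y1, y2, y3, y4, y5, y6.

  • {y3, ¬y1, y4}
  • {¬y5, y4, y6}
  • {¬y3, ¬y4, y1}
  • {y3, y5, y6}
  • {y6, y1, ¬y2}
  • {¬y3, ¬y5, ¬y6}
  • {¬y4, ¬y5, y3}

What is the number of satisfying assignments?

21

Split on y3, then y4.
  y3=T, y4=T: y2 free; 3 ways for (y1,y5,y6) × 2^1 = 6.
  y3=T, y4=F: 7 of the 16 assignments to (y1,y2,y5,y6) work.
  y3=F, y4=T: remaining (y1,y2,y5,y6) ∈ {(F,F,F,T); (F,T,F,T); (T,F,F,T); (T,T,F,T)} — 4.
  y3=F, y4=F: remaining (y1,y2,y5,y6) ∈ {(F,F,F,T); (F,F,T,T); (F,T,F,T); (F,T,T,T)} — 4.
Total: 6 + 7 + 4 + 4 = 21.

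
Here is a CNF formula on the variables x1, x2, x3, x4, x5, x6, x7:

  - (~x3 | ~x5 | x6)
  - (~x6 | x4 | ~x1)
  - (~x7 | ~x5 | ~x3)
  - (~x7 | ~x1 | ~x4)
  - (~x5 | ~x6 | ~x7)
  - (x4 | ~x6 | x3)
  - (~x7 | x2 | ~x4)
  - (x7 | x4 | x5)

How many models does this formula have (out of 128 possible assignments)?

Case analysis on x4 and x7:
  x4=1, x7=1: 5 of the 32 assignments to (x1,x2,x3,x5,x6) work.
  x4=1, x7=0: x1, x2 free; 7 ways for (x3,x5,x6) × 2^2 = 28.
  x4=0, x7=1: x2 free; 7 ways for (x1,x3,x5,x6) × 2^1 = 14.
  x4=0, x7=0: x2 free; 3 ways for (x1,x3,x5,x6) × 2^1 = 6.
Total: 5 + 28 + 14 + 6 = 53.

53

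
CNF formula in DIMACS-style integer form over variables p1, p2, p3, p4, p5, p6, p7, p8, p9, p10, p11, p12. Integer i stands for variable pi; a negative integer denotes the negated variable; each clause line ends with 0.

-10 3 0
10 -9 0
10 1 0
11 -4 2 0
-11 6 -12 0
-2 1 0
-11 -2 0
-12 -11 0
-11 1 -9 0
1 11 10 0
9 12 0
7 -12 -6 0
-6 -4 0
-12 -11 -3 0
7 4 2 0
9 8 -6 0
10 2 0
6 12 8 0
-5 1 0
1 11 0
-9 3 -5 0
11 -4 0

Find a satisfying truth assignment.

p1=1, p2=1, p3=0, p4=0, p5=0, p6=0, p7=0, p8=1, p9=0, p10=0, p11=0, p12=1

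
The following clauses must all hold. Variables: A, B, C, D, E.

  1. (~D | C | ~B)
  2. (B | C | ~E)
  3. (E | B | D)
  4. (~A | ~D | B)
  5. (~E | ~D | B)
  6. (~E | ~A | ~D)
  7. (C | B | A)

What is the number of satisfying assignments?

14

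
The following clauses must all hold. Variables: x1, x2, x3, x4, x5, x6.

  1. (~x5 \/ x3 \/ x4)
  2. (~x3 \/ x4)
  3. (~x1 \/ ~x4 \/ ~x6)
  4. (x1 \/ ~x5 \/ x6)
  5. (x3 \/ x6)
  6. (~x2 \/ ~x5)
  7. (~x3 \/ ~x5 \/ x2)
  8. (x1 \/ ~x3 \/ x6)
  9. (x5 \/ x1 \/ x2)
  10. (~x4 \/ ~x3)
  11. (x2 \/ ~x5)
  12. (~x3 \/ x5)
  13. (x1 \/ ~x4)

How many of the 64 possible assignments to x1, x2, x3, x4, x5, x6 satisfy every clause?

3

Satisfying assignments:
  x1=0 x2=1 x3=0 x4=0 x5=0 x6=1
  x1=1 x2=0 x3=0 x4=0 x5=0 x6=1
  x1=1 x2=1 x3=0 x4=0 x5=0 x6=1
Count: 3.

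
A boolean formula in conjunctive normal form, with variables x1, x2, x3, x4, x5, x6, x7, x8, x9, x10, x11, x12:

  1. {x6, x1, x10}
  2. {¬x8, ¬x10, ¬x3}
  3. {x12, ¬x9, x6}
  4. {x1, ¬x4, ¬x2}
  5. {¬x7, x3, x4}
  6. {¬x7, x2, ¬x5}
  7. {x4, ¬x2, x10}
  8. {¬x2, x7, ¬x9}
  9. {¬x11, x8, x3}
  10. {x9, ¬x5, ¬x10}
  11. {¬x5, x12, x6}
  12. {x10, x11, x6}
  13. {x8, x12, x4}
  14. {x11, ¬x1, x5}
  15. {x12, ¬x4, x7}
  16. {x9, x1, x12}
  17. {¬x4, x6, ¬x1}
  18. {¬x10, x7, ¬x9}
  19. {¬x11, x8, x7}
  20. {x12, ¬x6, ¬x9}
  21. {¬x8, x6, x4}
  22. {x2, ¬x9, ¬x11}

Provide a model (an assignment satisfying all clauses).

Pure literal: x12 appears only positively; assign x12 = True.
Try x1 = False.
Branch on x2: take x2 = False.
The remaining clauses are satisfied by x3 = False, x4 = True, x5 = False, x6 = True, x7 = True, x8 = False, x9 = True, x10 = False, x11 = False.
Check each clause:
  1. {x6, x1, x10} — x6 is true.
  2. {¬x8, ¬x3, ¬x10} — ¬x8 is true.
  3. {x6, x12, ¬x9} — x12 is true.
  4. {¬x4, ¬x2, x1} — ¬x2 is true.
  5. {¬x7, x4, x3} — x4 is true.
  6. {x2, ¬x7, ¬x5} — ¬x5 is true.
  7. {x4, ¬x2, x10} — x4 is true.
  8. {x7, ¬x9, ¬x2} — x7 is true.
  9. {x3, x8, ¬x11} — ¬x11 is true.
  10. {¬x5, x9, ¬x10} — x9 is true.
  11. {x6, ¬x5, x12} — ¬x5 is true.
  12. {x6, x11, x10} — x6 is true.
  13. {x12, x4, x8} — x4 is true.
  14. {x5, x11, ¬x1} — ¬x1 is true.
  15. {x7, x12, ¬x4} — x12 is true.
  16. {x9, x12, x1} — x12 is true.
  17. {¬x1, ¬x4, x6} — ¬x1 is true.
  18. {¬x10, x7, ¬x9} — ¬x10 is true.
  19. {¬x11, x7, x8} — ¬x11 is true.
  20. {x12, ¬x6, ¬x9} — x12 is true.
  21. {¬x8, x6, x4} — ¬x8 is true.
  22. {¬x9, x2, ¬x11} — ¬x11 is true.

x1=F, x2=F, x3=F, x4=T, x5=F, x6=T, x7=T, x8=F, x9=T, x10=F, x11=F, x12=T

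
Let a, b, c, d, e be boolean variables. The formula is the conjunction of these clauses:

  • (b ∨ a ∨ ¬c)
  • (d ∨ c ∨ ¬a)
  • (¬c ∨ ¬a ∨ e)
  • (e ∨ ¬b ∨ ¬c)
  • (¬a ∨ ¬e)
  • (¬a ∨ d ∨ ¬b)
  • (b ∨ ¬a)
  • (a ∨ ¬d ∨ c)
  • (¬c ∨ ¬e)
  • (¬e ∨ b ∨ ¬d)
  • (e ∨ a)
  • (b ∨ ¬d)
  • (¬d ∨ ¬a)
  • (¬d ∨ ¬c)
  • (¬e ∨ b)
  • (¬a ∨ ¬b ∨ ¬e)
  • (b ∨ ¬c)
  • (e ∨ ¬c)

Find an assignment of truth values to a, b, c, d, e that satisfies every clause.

Try a = False.
  then e is forced to True.
  then c is forced to False.
  then d is forced to False.
  then b is forced to True.

a=False, b=True, c=False, d=False, e=True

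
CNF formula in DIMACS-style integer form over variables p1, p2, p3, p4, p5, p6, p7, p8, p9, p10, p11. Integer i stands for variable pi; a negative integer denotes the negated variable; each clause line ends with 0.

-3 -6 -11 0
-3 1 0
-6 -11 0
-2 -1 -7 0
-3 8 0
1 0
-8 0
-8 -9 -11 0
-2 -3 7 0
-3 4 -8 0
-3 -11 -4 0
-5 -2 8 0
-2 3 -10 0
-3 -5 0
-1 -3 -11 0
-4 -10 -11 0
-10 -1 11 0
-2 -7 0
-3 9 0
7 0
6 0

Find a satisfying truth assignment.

p1=True, p2=False, p3=False, p4=True, p5=False, p6=True, p7=True, p8=False, p9=True, p10=False, p11=False

Check each clause:
  1. (¬p11 ∨ ¬p6 ∨ ¬p3) — ¬p11 is true.
  2. (¬p3 ∨ p1) — p1 is true.
  3. (¬p11 ∨ ¬p6) — ¬p11 is true.
  4. (¬p2 ∨ ¬p7 ∨ ¬p1) — ¬p2 is true.
  5. (¬p3 ∨ p8) — ¬p3 is true.
  6. (p1) — p1 is true.
  7. (¬p8) — ¬p8 is true.
  8. (¬p9 ∨ ¬p8 ∨ ¬p11) — ¬p8 is true.
  9. (¬p2 ∨ ¬p3 ∨ p7) — ¬p3 is true.
  10. (¬p3 ∨ p4 ∨ ¬p8) — ¬p8 is true.
  11. (¬p4 ∨ ¬p11 ∨ ¬p3) — ¬p3 is true.
  12. (¬p5 ∨ ¬p2 ∨ p8) — ¬p5 is true.
  13. (p3 ∨ ¬p2 ∨ ¬p10) — ¬p10 is true.
  14. (¬p5 ∨ ¬p3) — ¬p5 is true.
  15. (¬p11 ∨ ¬p3 ∨ ¬p1) — ¬p3 is true.
  16. (¬p10 ∨ ¬p4 ∨ ¬p11) — ¬p11 is true.
  17. (p11 ∨ ¬p1 ∨ ¬p10) — ¬p10 is true.
  18. (¬p2 ∨ ¬p7) — ¬p2 is true.
  19. (p9 ∨ ¬p3) — p9 is true.
  20. (p7) — p7 is true.
  21. (p6) — p6 is true.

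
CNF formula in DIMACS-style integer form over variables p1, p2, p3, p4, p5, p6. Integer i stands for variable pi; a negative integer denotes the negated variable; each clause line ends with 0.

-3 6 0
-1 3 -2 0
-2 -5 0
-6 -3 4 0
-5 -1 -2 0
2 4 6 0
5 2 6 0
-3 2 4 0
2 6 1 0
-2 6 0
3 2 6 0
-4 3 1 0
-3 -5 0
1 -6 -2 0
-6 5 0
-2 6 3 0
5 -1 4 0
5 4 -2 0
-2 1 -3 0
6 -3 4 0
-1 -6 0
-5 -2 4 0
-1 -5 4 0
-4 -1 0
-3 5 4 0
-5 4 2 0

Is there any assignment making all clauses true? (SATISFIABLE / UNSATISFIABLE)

p2 = True:
  propagation gives p5=False, p6=True; an empty clause results — contradiction.
p2 = False:
  p4 = True:
    propagation gives p1=False, p6=True, p3=True, p5=False; an empty clause results — contradiction.
  p4 = False:
    propagation gives p6=True, p3=False, p5=True; an empty clause results — contradiction.
Every branch closes, so no satisfying assignment exists.

UNSATISFIABLE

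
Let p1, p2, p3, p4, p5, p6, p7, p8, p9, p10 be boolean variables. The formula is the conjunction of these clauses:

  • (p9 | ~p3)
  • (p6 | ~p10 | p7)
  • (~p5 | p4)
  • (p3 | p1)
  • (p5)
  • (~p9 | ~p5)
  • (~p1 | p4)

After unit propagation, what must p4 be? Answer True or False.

True

Unit clause (p5) sets p5 = True.
From (~p5 | p4) and p5 = True: p4 = True.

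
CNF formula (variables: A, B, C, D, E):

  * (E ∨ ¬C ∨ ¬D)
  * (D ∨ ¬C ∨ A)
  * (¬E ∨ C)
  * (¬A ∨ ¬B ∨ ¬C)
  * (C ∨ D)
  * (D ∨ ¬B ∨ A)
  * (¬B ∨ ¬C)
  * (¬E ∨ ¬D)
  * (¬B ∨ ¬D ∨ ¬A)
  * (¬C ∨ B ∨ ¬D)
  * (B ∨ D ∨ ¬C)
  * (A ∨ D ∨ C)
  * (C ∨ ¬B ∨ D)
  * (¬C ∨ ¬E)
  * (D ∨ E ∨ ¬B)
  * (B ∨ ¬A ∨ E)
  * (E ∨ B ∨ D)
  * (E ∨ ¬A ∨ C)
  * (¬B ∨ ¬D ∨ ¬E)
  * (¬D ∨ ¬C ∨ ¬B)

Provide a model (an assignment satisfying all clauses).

A=F, B=F, C=F, D=T, E=F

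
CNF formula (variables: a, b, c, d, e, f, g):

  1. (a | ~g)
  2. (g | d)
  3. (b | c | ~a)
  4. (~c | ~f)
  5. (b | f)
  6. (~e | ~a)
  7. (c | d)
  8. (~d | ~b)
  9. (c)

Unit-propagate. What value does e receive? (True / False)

False

(c) is a unit clause: c = True.
In (~c | ~f), ~c is now false; ~f must hold, so f = False.
(b | f): since f = False, the clause reduces to (b). b = True.
From (~b | ~d) and b = True: d = False.
(g | d): since d = False, the clause reduces to (g). g = True.
In (a | ~g), ~g is now false; a must hold, so a = True.
In (~e | ~a), ~a is now false; ~e must hold, so e = False.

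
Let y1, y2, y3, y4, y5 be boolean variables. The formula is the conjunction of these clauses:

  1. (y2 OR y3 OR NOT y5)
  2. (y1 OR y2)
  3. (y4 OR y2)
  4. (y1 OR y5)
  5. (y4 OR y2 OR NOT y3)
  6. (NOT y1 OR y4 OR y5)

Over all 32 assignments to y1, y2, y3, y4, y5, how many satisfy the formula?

13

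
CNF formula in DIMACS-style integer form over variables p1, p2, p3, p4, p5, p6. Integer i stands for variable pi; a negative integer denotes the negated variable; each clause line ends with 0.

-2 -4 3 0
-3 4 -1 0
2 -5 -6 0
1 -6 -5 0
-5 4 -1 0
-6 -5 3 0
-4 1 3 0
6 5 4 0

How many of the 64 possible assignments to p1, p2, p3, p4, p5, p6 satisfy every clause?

26

Split on p4, then p5.
  p4=T, p5=T: 6 of the 16 assignments to (p1,p2,p3,p6) work.
  p4=T, p5=F: p6 free; 5 ways for (p1,p2,p3) × 2^1 = 10.
  p4=F, p5=T: remaining (p1,p2,p3,p6) ∈ {(F,F,F,F); (F,F,T,F); (F,T,F,F); (F,T,T,F)} — 4.
  p4=F, p5=F: p2 free; 3 ways for (p1,p3,p6) × 2^1 = 6.
Total: 6 + 10 + 4 + 6 = 26.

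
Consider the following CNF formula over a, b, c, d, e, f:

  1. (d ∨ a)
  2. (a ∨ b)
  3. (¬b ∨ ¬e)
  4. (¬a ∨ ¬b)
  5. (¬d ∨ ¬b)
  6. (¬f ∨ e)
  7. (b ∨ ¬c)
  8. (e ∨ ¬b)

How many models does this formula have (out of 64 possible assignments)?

The models are:
  a=1 b=0 c=0 d=0 e=0 f=0
  a=1 b=0 c=0 d=0 e=1 f=0
  a=1 b=0 c=0 d=0 e=1 f=1
  a=1 b=0 c=0 d=1 e=0 f=0
  a=1 b=0 c=0 d=1 e=1 f=0
  a=1 b=0 c=0 d=1 e=1 f=1
Count: 6.

6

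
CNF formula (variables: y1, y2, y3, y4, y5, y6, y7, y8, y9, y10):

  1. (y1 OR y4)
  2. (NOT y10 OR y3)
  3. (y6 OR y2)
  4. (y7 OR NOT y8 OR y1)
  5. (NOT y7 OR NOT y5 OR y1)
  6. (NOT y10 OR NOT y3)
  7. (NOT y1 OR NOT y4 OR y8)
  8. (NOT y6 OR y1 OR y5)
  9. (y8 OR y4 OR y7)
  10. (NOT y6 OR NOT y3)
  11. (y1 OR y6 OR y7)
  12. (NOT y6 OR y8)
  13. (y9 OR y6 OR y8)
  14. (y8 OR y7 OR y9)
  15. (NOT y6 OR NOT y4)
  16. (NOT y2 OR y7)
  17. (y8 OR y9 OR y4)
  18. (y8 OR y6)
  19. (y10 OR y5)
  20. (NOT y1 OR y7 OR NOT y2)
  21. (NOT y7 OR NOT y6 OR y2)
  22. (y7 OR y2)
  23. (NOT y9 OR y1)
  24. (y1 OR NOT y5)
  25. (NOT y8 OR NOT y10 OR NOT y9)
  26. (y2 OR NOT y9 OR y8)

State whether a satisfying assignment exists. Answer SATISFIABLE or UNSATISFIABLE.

SATISFIABLE

Branch on y1: take y1 = True.
Set y2 = True and propagate.
  then y7 is forced to True.
Try y3 = True.
  then y10 is forced to False.
  then y6 is forced to False.
  then y8 is forced to True.
  then y5 is forced to True.
y4, y9 are now unconstrained; take y4 = True, y9 = False.
So y1 = 1  y2 = 1  y3 = 1  y4 = 1  y5 = 1  y6 = 0  y7 = 1  y8 = 1  y9 = 0  y10 = 0 is a satisfying assignment.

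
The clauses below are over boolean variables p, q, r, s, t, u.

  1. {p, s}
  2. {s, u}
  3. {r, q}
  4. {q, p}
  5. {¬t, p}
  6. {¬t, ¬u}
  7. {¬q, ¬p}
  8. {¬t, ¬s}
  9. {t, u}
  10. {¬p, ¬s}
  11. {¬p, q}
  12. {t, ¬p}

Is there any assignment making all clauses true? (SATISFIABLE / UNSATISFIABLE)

SATISFIABLE

Set p = False and propagate.
  then s is forced to True.
  then q is forced to True.
  then t is forced to False.
  then u is forced to True.
r is now unconstrained; take r = False.
So p=False, q=True, r=False, s=True, t=False, u=True is a satisfying assignment.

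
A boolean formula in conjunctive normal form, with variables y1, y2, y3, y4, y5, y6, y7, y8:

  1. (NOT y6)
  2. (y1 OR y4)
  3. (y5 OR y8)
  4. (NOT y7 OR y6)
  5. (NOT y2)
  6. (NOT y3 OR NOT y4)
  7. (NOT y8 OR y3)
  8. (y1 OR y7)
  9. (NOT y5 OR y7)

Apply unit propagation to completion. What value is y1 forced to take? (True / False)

True

(NOT y6) stands alone — y6 = False.
In (NOT y7 OR y6), y6 is now false; NOT y7 must hold, so y7 = False.
Unit clause (NOT y2) sets y2 = False.
In (y1 OR y7), y7 is now false; y1 must hold, so y1 = True.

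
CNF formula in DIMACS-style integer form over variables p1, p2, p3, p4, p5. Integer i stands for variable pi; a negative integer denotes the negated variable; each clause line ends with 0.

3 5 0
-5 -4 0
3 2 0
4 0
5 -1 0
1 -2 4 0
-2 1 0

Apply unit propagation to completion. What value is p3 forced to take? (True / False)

(p4) is a unit clause: p4 = True.
(¬p4 ∨ ¬p5) with p4 = True leaves only ¬p5, so p5 = False.
(p5 ∨ p3) with p5 = False leaves only p3, so p3 = True.

True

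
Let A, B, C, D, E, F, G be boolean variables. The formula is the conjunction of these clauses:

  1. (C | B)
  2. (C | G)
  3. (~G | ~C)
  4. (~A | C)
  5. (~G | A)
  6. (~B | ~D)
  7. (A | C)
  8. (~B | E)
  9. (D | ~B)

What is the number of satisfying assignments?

Case analysis on C and B:
  C=T, B=T: a clause becomes empty — 0.
  C=T, B=F: forces G=F; A, D, E, F free → 2^4 = 16.
  C=F, B=T: a clause becomes empty — 0.
  C=F, B=F: a clause becomes empty — 0.
Total: 0 + 16 + 0 + 0 = 16.

16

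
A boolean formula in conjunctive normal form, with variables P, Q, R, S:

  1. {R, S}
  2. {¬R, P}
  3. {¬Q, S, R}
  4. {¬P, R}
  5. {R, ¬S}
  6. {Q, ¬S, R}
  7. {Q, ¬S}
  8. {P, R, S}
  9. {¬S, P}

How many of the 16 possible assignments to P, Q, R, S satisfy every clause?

The models are:
  P=T Q=F R=T S=F
  P=T Q=T R=T S=F
  P=T Q=T R=T S=T
That's 3 in total.

3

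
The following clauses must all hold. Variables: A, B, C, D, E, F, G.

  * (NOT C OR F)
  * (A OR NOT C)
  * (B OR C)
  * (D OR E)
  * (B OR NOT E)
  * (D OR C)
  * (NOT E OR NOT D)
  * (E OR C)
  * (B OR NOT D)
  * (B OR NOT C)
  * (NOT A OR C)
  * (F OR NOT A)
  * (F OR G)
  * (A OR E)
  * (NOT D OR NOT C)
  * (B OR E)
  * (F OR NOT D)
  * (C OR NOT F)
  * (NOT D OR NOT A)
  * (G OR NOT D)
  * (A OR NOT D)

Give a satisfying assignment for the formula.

A=1, B=1, C=1, D=0, E=1, F=1, G=1

Check each clause:
  1. (NOT C OR F) — F is true.
  2. (A OR NOT C) — A is true.
  3. (C OR B) — B is true.
  4. (E OR D) — E is true.
  5. (B OR NOT E) — B is true.
  6. (C OR D) — C is true.
  7. (NOT E OR NOT D) — NOT D is true.
  8. (C OR E) — C is true.
  9. (B OR NOT D) — B is true.
  10. (NOT C OR B) — B is true.
  11. (C OR NOT A) — C is true.
  12. (NOT A OR F) — F is true.
  13. (G OR F) — F is true.
  14. (A OR E) — A is true.
  15. (NOT D OR NOT C) — NOT D is true.
  16. (B OR E) — B is true.
  17. (NOT D OR F) — NOT D is true.
  18. (NOT F OR C) — C is true.
  19. (NOT D OR NOT A) — NOT D is true.
  20. (G OR NOT D) — NOT D is true.
  21. (A OR NOT D) — A is true.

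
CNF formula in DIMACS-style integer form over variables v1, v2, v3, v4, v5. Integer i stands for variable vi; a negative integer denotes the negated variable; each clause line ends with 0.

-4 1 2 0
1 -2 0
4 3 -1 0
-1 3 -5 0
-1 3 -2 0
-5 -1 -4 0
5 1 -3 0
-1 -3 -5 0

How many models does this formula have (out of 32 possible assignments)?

Split on v1, then v3.
  v1=T, v3=T: remaining (v2,v4,v5) ∈ {(F,F,F); (F,T,F); (T,F,F); (T,T,F)} — 4.
  v1=T, v3=F: remaining (v2,v4,v5) ∈ {(F,T,F)} — 1.
  v1=F, v3=T: remaining (v2,v4,v5) ∈ {(F,F,T)} — 1.
  v1=F, v3=F: remaining (v2,v4,v5) ∈ {(F,F,F); (F,F,T)} — 2.
Total: 4 + 1 + 1 + 2 = 8.

8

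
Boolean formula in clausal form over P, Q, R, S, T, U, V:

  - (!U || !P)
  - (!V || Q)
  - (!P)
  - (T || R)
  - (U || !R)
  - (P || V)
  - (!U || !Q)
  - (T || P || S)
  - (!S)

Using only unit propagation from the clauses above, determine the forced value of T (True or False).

True

Unit clause (!P) sets P = False.
(V || P): since P = False, the clause reduces to (V). V = True.
(!V || Q) with V = True leaves only Q, so Q = True.
(!U || !Q) with Q = True leaves only !U, so U = False.
(!R || U): since U = False, the clause reduces to (!R). R = False.
From (T || R) and R = False: T = True.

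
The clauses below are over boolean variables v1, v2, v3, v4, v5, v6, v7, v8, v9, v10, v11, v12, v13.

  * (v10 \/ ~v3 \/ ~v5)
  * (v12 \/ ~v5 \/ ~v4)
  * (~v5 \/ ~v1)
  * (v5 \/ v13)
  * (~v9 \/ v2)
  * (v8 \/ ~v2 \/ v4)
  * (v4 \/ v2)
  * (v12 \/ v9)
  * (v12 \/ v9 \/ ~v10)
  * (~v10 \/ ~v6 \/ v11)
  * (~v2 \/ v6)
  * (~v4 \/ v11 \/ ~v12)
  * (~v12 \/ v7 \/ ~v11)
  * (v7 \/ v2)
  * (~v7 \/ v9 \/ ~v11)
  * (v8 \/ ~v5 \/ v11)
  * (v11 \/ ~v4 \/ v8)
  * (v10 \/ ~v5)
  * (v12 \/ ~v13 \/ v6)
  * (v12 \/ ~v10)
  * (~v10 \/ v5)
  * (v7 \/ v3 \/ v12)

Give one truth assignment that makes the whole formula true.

v1 = T, v2 = T, v3 = F, v4 = F, v5 = F, v6 = T, v7 = T, v8 = T, v9 = T, v10 = F, v11 = F, v12 = T, v13 = T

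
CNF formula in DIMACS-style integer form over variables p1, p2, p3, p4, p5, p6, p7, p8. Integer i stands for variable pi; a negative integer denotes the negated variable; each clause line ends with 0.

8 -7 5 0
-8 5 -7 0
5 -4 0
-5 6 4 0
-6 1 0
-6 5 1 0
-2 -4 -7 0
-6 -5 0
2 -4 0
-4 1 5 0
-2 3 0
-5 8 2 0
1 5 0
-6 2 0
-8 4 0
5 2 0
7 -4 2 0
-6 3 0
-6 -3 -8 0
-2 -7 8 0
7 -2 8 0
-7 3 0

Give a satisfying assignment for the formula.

p1=False, p2=True, p3=True, p4=True, p5=True, p6=False, p7=False, p8=True

Check each clause:
  1. (¬p7 ∨ p8 ∨ p5) — p8 is true.
  2. (p5 ∨ ¬p7 ∨ ¬p8) — ¬p7 is true.
  3. (p5 ∨ ¬p4) — p5 is true.
  4. (p4 ∨ ¬p5 ∨ p6) — p4 is true.
  5. (¬p6 ∨ p1) — ¬p6 is true.
  6. (p1 ∨ p5 ∨ ¬p6) — ¬p6 is true.
  7. (¬p4 ∨ ¬p7 ∨ ¬p2) — ¬p7 is true.
  8. (¬p5 ∨ ¬p6) — ¬p6 is true.
  9. (p2 ∨ ¬p4) — p2 is true.
  10. (p1 ∨ p5 ∨ ¬p4) — p5 is true.
  11. (¬p2 ∨ p3) — p3 is true.
  12. (p2 ∨ ¬p5 ∨ p8) — p8 is true.
  13. (p5 ∨ p1) — p5 is true.
  14. (¬p6 ∨ p2) — ¬p6 is true.
  15. (p4 ∨ ¬p8) — p4 is true.
  16. (p2 ∨ p5) — p2 is true.
  17. (¬p4 ∨ p7 ∨ p2) — p2 is true.
  18. (¬p6 ∨ p3) — ¬p6 is true.
  19. (¬p8 ∨ ¬p6 ∨ ¬p3) — ¬p6 is true.
  20. (¬p2 ∨ p8 ∨ ¬p7) — p8 is true.
  21. (p7 ∨ ¬p2 ∨ p8) — p8 is true.
  22. (p3 ∨ ¬p7) — ¬p7 is true.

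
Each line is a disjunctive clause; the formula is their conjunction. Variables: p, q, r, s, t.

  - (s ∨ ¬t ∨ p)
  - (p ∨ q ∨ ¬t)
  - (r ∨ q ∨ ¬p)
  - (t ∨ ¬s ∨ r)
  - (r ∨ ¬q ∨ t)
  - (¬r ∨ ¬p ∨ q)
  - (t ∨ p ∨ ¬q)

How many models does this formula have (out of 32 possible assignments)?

11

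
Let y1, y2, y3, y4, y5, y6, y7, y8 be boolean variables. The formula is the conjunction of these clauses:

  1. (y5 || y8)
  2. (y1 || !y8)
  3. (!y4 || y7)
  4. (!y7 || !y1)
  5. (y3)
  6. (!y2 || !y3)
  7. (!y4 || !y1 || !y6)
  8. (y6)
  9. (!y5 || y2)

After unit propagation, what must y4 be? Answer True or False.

False

(y3) is a unit clause: y3 = True.
From (!y2 || !y3) and y3 = True: y2 = False.
Unit clause (y6) sets y6 = True.
In (y2 || !y5), y2 is now false; !y5 must hold, so y5 = False.
In (y5 || y8), y5 is now false; y8 must hold, so y8 = True.
(y1 || !y8) with y8 = True leaves only y1, so y1 = True.
(!y7 || !y1) with y1 = True leaves only !y7, so y7 = False.
(y7 || !y4) with y7 = False leaves only !y4, so y4 = False.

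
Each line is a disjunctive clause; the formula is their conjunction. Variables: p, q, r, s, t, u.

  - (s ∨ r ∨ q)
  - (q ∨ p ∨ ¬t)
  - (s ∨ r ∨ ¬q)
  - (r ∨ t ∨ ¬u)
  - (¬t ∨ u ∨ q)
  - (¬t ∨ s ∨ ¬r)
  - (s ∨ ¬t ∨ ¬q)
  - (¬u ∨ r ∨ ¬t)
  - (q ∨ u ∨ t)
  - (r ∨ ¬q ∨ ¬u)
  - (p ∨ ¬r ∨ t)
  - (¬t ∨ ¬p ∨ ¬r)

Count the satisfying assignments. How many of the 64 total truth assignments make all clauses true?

12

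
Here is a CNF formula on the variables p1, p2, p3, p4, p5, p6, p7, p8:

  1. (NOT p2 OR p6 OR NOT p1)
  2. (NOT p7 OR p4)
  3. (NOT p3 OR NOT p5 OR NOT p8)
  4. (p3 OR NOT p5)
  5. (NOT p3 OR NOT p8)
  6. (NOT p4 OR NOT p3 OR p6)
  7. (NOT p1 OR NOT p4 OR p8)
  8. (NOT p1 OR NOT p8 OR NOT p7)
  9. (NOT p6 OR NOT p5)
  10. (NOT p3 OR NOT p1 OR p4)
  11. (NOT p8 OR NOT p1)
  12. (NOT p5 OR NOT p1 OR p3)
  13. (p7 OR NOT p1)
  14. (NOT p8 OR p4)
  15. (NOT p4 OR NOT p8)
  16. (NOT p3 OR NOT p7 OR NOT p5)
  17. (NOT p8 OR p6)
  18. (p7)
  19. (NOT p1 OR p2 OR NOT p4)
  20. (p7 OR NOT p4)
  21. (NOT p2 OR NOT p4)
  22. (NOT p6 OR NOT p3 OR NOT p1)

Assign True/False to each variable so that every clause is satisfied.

p1=False  p2=False  p3=True  p4=True  p5=False  p6=True  p7=True  p8=False

Unit propagation: (p7) forces p7 = True.
The clause (p4) is unit: p4 must be True.
The clause (NOT p8) is unit: p8 must be False.
The clause (NOT p1) is unit: p1 must be False.
(NOT p2) is a unit clause, so p2 = False.
p5 occurs only negated in the remaining clauses — set p5 = False.
Try p3 = True.
  then p6 is forced to True.
Every clause has at least one true literal under this assignment.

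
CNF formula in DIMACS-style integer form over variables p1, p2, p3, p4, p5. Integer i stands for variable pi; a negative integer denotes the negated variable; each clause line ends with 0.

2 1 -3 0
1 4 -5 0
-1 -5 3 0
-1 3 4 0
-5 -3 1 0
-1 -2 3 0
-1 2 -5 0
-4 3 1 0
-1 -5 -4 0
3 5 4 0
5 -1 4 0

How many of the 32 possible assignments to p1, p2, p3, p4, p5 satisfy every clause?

The models are:
  p1=F p2=T p3=T p4=F p5=F
  p1=F p2=T p3=T p4=T p5=F
  p1=T p2=F p3=F p4=T p5=F
  p1=T p2=F p3=T p4=T p5=F
  p1=T p2=T p3=T p4=F p5=T
  p1=T p2=T p3=T p4=T p5=F
Count: 6.

6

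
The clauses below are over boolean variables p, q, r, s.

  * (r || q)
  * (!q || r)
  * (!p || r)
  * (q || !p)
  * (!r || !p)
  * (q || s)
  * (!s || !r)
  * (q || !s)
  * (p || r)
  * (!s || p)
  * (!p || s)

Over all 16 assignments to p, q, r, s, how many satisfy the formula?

1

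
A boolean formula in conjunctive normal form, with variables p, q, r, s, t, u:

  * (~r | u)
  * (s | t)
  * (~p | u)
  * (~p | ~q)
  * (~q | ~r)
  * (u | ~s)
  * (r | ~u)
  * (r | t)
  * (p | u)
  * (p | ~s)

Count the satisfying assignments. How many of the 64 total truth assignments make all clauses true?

Satisfying assignments:
  p=F q=F r=T s=F t=T u=T
  p=T q=F r=T s=F t=T u=T
  p=T q=F r=T s=T t=F u=T
  p=T q=F r=T s=T t=T u=T
Count: 4.

4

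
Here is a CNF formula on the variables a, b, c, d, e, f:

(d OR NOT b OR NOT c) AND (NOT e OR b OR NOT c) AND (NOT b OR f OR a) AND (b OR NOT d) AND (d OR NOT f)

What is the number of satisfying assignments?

20

Split on b, then d.
  b=1, d=1: c, e free; 3 ways for (a,f) × 2^2 = 12.
  b=1, d=0: remaining (a,c,e,f) ∈ {(1,0,0,0); (1,0,1,0)} — 2.
  b=0, d=1: a clause becomes empty — 0.
  b=0, d=0: a free; 3 ways for (c,e,f) × 2^1 = 6.
Total: 12 + 2 + 0 + 6 = 20.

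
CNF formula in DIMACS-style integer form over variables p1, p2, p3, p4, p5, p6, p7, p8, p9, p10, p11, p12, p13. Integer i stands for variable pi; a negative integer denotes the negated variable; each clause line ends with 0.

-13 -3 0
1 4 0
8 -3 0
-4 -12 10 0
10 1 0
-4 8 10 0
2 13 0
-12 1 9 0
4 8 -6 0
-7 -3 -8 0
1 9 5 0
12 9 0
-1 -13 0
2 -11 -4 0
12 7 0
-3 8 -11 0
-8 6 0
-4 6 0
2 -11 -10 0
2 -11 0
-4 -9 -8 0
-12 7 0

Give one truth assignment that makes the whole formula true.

p1=T  p2=T  p3=F  p4=T  p5=T  p6=T  p7=T  p8=F  p9=T  p10=T  p11=F  p12=F  p13=F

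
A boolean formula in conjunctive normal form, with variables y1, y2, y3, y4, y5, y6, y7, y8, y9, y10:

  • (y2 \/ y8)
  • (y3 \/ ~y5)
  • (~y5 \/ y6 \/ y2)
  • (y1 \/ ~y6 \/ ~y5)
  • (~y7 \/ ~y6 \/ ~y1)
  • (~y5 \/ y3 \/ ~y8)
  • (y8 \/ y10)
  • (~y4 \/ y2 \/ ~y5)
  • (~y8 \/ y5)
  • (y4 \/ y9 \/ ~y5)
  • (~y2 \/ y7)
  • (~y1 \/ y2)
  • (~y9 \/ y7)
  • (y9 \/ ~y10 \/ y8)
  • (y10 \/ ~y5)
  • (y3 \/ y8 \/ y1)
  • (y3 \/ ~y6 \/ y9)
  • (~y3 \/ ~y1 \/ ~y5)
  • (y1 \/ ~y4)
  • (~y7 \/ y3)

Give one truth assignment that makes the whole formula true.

Set y1 = True and propagate.
  then y2 is forced to True.
  then y7 is forced to True.
  then y6 is forced to False.
  then y3 is forced to True.
  then y5 is forced to False.
  then y8 is forced to False.
  then y10 is forced to True.
  then y9 is forced to True.
y4 is now unconstrained; take y4 = True.
Every clause has at least one true literal under this assignment.
Check each clause:
  1. (y8 \/ y2) — y2 is true.
  2. (y3 \/ ~y5) — y3 is true.
  3. (~y5 \/ y6 \/ y2) — y2 is true.
  4. (y1 \/ ~y6 \/ ~y5) — y1 is true.
  5. (~y7 \/ ~y1 \/ ~y6) — ~y6 is true.
  6. (~y5 \/ ~y8 \/ y3) — ~y8 is true.
  7. (y8 \/ y10) — y10 is true.
  8. (y2 \/ ~y4 \/ ~y5) — y2 is true.
  9. (~y8 \/ y5) — ~y8 is true.
  10. (y4 \/ ~y5 \/ y9) — y9 is true.
  11. (~y2 \/ y7) — y7 is true.
  12. (~y1 \/ y2) — y2 is true.
  13. (~y9 \/ y7) — y7 is true.
  14. (y9 \/ ~y10 \/ y8) — y9 is true.
  15. (y10 \/ ~y5) — y10 is true.
  16. (y3 \/ y8 \/ y1) — y1 is true.
  17. (~y6 \/ y9 \/ y3) — y9 is true.
  18. (~y5 \/ ~y1 \/ ~y3) — ~y5 is true.
  19. (y1 \/ ~y4) — y1 is true.
  20. (y3 \/ ~y7) — y3 is true.

y1=True  y2=True  y3=True  y4=True  y5=False  y6=False  y7=True  y8=False  y9=True  y10=True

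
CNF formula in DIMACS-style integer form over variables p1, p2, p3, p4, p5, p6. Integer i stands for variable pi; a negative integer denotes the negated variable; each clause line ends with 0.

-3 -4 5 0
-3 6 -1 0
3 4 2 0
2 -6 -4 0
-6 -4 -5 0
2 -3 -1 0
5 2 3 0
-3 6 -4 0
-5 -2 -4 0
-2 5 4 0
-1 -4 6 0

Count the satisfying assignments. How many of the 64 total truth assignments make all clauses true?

15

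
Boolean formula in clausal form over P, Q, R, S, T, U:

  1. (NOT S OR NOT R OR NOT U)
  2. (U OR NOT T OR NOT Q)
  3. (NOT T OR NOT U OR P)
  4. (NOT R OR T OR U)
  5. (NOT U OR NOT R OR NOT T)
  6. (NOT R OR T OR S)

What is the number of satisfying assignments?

28

Case analysis on T and U:
  T=1, U=1: remaining (P,Q,R,S) ∈ {(1,0,0,0); (1,0,0,1); (1,1,0,0); (1,1,0,1)} — 4.
  T=1, U=0: forces Q=0; P, R, S free → 2^3 = 8.
  T=0, U=1: forces R=0; P, Q, S free → 2^3 = 8.
  T=0, U=0: forces R=0; P, Q, S free → 2^3 = 8.
Total: 4 + 8 + 8 + 8 = 28.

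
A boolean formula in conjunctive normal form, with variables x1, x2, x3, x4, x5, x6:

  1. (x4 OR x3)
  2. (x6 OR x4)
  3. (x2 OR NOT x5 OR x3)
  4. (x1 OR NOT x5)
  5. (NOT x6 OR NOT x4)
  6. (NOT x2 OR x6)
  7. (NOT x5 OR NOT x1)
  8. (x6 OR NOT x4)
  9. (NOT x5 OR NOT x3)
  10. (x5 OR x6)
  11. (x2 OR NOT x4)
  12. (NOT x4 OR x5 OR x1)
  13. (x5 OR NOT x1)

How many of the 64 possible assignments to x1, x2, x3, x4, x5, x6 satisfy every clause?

2

Satisfying assignments:
  x1=0 x2=0 x3=1 x4=0 x5=0 x6=1
  x1=0 x2=1 x3=1 x4=0 x5=0 x6=1
Count: 2.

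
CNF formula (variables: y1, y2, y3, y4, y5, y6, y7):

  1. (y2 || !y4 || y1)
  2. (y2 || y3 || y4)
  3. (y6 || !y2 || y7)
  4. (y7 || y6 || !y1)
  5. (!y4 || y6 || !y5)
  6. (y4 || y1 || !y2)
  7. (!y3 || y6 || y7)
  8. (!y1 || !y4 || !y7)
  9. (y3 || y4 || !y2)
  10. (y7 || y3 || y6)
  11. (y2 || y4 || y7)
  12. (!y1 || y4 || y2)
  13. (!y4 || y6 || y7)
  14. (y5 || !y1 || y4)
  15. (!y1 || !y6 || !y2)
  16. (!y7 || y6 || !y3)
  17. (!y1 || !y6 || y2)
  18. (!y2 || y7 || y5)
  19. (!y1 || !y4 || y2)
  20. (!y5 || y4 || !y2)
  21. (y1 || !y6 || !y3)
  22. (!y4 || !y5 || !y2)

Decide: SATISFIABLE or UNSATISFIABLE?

Try y1 = False.
For the remaining variables, y2 = True, y3 = False, y4 = True, y5 = False, y6 = True, y7 = True works.
So y1=False, y2=True, y3=False, y4=True, y5=False, y6=True, y7=True is a satisfying assignment.

SATISFIABLE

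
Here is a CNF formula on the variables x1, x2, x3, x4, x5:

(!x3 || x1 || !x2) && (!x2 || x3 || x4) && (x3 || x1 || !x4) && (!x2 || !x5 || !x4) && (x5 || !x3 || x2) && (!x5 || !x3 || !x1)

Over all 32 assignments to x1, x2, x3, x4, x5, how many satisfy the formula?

11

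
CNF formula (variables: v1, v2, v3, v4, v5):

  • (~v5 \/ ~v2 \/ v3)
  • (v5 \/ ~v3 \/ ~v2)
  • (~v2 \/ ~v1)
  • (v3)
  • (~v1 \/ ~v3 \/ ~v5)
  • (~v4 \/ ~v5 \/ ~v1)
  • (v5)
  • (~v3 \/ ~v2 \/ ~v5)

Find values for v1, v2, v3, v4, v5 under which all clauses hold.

v1 = 0, v2 = 0, v3 = 1, v4 = 1, v5 = 1

Unit propagation: (v3) forces v3 = True.
Unit propagation: (v5) forces v5 = True.
The clause (~v1) is unit: v1 must be False.
The clause (~v2) is unit: v2 must be False.
v4 is now unconstrained; take v4 = True.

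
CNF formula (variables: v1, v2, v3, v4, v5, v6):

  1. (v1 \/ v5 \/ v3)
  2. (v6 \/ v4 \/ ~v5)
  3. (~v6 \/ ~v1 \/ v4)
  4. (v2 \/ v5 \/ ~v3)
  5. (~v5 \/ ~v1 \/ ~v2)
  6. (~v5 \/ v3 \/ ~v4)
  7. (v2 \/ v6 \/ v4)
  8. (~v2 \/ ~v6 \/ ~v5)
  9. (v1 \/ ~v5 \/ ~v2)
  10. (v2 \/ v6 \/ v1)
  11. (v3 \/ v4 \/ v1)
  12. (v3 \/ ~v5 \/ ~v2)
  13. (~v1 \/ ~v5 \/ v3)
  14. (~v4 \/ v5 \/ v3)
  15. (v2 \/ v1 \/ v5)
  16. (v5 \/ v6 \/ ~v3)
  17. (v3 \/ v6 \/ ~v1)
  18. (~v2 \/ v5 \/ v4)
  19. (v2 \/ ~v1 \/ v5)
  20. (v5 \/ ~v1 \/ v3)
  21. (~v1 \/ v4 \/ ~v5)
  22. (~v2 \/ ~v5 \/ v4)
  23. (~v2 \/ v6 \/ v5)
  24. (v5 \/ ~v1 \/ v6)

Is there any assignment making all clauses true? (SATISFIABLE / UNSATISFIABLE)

SATISFIABLE

Branch on v1: take v1 = False.
Set v2 = False and propagate.
  then v6 is forced to True.
  then v5 is forced to True.
Try v3 = True.
v4 is now unconstrained; take v4 = True.
So v1 = False, v2 = False, v3 = True, v4 = True, v5 = True, v6 = True is a satisfying assignment.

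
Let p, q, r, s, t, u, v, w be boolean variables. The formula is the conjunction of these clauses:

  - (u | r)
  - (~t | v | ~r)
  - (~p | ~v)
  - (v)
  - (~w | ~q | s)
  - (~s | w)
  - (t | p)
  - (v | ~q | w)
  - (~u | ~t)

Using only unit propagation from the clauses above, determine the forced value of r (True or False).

Unit clause (v) sets v = True.
In (~v | ~p), ~v is now false; ~p must hold, so p = False.
(t | p): since p = False, the clause reduces to (t). t = True.
From (~u | ~t) and t = True: u = False.
From (r | u) and u = False: r = True.

True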